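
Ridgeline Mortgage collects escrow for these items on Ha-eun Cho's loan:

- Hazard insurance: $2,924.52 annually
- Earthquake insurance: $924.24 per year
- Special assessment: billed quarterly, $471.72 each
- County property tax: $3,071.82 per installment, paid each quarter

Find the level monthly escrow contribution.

Hazard insurance — $2,924.52 annually
Earthquake insurance — $924.24 annually
Special assessment — $471.72 × 4 = $1,886.88 annually
County property tax — $3,071.82 × 4 = $12,287.28 annually
Combined annual = $2,924.52 + $924.24 + $1,886.88 + $12,287.28 = $18,022.92
Per month = $18,022.92 / 12 = $1,501.91

$1,501.91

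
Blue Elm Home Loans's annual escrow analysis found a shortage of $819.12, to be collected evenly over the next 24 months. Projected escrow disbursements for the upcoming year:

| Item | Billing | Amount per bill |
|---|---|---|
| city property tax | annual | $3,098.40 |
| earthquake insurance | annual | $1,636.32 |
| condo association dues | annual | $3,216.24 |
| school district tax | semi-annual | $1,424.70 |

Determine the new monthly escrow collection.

City property tax — $3,098.40 per year
Earthquake insurance — $1,636.32 per year
Condo association dues — $3,216.24 per year
School district tax — $1,424.70 × 2 = $2,849.40 per year
Total annual escrow = $3,098.40 + $1,636.32 + $3,216.24 + $2,849.40 = $10,800.36
Base monthly escrow = $10,800.36 / 12 = $900.03
Shortage per month = $819.12 ÷ 24 = $34.13
New monthly escrow = $900.03 + $34.13 = $934.16

$934.16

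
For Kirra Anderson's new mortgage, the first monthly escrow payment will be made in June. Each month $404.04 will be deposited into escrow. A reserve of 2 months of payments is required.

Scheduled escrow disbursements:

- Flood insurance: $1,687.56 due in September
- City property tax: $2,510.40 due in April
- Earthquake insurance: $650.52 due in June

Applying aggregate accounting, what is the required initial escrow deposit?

$1,530.00

Cushion = 2 × $404.04 = $808.08
Trial balance (start $0, +$404.04 each month, − disbursements):
  Jun: +$404.04 − $650.52 → -$246.48
  Jul: +$404.04 → $157.56
  Aug: +$404.04 → $561.60
  Sep: +$404.04 − $1,687.56 → -$721.92
  Oct: +$404.04 → -$317.88
  Nov: +$404.04 → $86.16
  Dec: +$404.04 → $490.20
  Jan: +$404.04 → $894.24
  Feb: +$404.04 → $1,298.28
  Mar: +$404.04 → $1,702.32
  Apr: +$404.04 − $2,510.40 → -$404.04
  May: +$404.04 → $0.00
Lowest trial balance = -$721.92 (Sep)
Initial deposit = cushion − low point = $808.08 − (-$721.92) = $1,530.00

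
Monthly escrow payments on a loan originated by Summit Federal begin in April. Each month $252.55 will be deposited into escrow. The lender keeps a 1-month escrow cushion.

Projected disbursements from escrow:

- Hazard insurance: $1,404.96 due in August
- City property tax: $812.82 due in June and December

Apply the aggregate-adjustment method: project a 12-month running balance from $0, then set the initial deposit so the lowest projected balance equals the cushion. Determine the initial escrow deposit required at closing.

$1,207.58

Cushion = 1 × $252.55 = $252.55
Trial balance (start $0, +$252.55 each month, − disbursements):
  Apr: +$252.55 → $252.55
  May: +$252.55 → $505.10
  Jun: +$252.55 − $812.82 → -$55.17
  Jul: +$252.55 → $197.38
  Aug: +$252.55 − $1,404.96 → -$955.03
  Sep: +$252.55 → -$702.48
  Oct: +$252.55 → -$449.93
  Nov: +$252.55 → -$197.38
  Dec: +$252.55 − $812.82 → -$757.65
  Jan: +$252.55 → -$505.10
  Feb: +$252.55 → -$252.55
  Mar: +$252.55 → $0.00
Lowest trial balance = -$955.03 (Aug)
Initial deposit = cushion − low point = $252.55 − (-$955.03) = $1,207.58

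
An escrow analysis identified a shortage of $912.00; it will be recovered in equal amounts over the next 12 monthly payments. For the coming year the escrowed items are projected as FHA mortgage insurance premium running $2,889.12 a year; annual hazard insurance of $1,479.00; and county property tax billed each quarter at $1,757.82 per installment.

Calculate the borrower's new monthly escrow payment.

$1,025.95

FHA mortgage insurance premium = $2,889.12 per year
Hazard insurance = $1,479.00 per year
County property tax = $1,757.82 × 4 = $7,031.28 per year
Combined annual = $2,889.12 + $1,479.00 + $7,031.28 = $11,399.40
Monthly escrow = $11,399.40 ÷ 12 = $949.95
Shortage per month = $912.00 ÷ 12 = $76.00
New monthly escrow = $949.95 + $76.00 = $1,025.95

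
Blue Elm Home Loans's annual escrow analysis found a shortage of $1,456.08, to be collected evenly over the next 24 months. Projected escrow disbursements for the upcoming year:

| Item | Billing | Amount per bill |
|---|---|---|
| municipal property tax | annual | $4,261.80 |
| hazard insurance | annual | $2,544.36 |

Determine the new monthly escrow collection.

Municipal property tax = $4,261.80
Hazard insurance = $2,544.36
Combined annual = $6,806.16
Monthly escrow = $6,806.16 / 12 = $567.18
Monthly shortage recovery: $1,456.08 / 24 = $60.67
New monthly escrow = $567.18 + $60.67 = $627.85

$627.85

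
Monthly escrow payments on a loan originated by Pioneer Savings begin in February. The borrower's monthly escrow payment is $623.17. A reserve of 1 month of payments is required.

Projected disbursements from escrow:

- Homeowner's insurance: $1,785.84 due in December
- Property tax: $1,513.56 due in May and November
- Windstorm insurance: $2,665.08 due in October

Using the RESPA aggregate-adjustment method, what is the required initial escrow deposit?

Cushion = 1 × $623.17 = $623.17
Trial balance (start $0, +$623.17 each month, − disbursements):
  Feb: +$623.17 → $623.17
  Mar: +$623.17 → $1,246.34
  Apr: +$623.17 → $1,869.51
  May: +$623.17 − $1,513.56 → $979.12
  Jun: +$623.17 → $1,602.29
  Jul: +$623.17 → $2,225.46
  Aug: +$623.17 → $2,848.63
  Sep: +$623.17 → $3,471.80
  Oct: +$623.17 − $2,665.08 → $1,429.89
  Nov: +$623.17 − $1,513.56 → $539.50
  Dec: +$623.17 − $1,785.84 → -$623.17
  Jan: +$623.17 → $0.00
Lowest trial balance = -$623.17 (Dec)
Initial deposit = cushion − low point = $623.17 − (-$623.17) = $1,246.34

$1,246.34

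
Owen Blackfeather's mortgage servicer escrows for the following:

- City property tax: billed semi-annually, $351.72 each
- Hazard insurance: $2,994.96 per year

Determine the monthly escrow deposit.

$308.20

City property tax: $351.72 × 2 = $703.44 annually
Hazard insurance: $2,994.96 annually
Total per year = $703.44 + $2,994.96 = $3,698.40
Monthly escrow = $3,698.40 ÷ 12 = $308.20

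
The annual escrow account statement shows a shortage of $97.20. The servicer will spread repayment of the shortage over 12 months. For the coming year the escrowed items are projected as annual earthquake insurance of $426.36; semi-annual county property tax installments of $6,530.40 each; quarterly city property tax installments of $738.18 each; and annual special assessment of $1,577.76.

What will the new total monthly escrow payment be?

Earthquake insurance = $426.36 per year
County property tax = $6,530.40 × 2 = $13,060.80 per year
City property tax = $738.18 × 4 = $2,952.72 per year
Special assessment = $1,577.76 per year
Yearly total = $426.36 + $13,060.80 + $2,952.72 + $1,577.76 = $18,017.64
Monthly = $18,017.64 ÷ 12 = $1,501.47
Shortage per month = $97.20 / 12 = $8.10
New monthly escrow = $1,501.47 + $8.10 = $1,509.57

$1,509.57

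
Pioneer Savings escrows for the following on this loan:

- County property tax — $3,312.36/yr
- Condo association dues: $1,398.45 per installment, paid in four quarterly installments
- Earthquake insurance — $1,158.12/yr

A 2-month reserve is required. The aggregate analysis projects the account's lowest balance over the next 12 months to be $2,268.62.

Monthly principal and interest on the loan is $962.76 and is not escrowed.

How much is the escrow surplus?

$591.24

County property tax — $3,312.36 per year
Condo association dues — $1,398.45 × 4 = $5,593.80 per year
Earthquake insurance — $1,158.12 per year
Yearly total = $3,312.36 + $5,593.80 + $1,158.12 = $10,064.28
Base monthly escrow = $10,064.28 ÷ 12 = $838.69
Required reserve = 2 × $838.69 = $1,677.38
Surplus = $2,268.62 − $1,677.38 = $591.24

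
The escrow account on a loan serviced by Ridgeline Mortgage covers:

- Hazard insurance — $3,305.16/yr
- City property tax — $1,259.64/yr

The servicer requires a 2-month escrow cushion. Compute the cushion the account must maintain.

$760.80

Hazard insurance = $3,305.16
City property tax = $1,259.64
Annual escrow total = $3,305.16 + $1,259.64 = $4,564.80
Monthly escrow = $4,564.80 / 12 = $380.40
Cushion = 2 × $380.40 = $760.80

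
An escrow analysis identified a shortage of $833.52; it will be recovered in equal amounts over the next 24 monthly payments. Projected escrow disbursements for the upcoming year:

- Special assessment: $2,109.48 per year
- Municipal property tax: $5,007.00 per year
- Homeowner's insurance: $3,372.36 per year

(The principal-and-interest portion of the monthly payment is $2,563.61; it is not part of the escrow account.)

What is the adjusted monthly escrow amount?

$908.80

Special assessment — $2,109.48 per year
Municipal property tax — $5,007.00 per year
Homeowner's insurance — $3,372.36 per year
Yearly total = $10,488.84
Monthly = $10,488.84 / 12 = $874.07
Shortage spread = $833.52 ÷ 24 = $34.73/mo
Adjusted monthly = $874.07 + $34.73 = $908.80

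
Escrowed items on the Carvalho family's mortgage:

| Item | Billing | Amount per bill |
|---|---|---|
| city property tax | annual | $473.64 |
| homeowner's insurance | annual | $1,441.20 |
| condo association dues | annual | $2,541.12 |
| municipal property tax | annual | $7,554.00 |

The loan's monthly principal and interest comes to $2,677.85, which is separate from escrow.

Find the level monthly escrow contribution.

$1,000.83

City property tax: $473.64
Homeowner's insurance: $1,441.20
Condo association dues: $2,541.12
Municipal property tax: $7,554.00
Total per year = $12,009.96
Base monthly escrow = $12,009.96 / 12 = $1,000.83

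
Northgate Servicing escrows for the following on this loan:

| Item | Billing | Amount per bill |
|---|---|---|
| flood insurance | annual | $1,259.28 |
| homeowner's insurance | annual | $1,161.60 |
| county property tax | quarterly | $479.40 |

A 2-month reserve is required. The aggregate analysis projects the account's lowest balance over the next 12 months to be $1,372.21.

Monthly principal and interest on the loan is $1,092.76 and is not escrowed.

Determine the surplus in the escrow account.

Flood insurance = $1,259.28 per year
Homeowner's insurance = $1,161.60 per year
County property tax = $479.40 × 4 = $1,917.60 per year
Total per year = $4,338.48
Base monthly escrow = $4,338.48 / 12 = $361.54
Required reserve = 2 × $361.54 = $723.08
Excess over cushion: $1,372.21 − $723.08 = $649.13

$649.13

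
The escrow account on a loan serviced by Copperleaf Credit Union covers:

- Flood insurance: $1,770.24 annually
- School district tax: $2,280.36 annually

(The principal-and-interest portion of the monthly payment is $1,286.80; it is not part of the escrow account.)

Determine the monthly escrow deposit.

$337.55

Flood insurance — $1,770.24/yr
School district tax — $2,280.36/yr
Combined annual = $4,050.60
Per month = $4,050.60 / 12 = $337.55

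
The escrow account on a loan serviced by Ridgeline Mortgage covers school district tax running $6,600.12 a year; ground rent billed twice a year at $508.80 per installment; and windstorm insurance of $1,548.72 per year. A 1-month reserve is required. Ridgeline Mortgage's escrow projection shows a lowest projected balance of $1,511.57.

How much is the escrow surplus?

$747.70

School district tax = $6,600.12 annually
Ground rent = $508.80 × 2 = $1,017.60 annually
Windstorm insurance = $1,548.72 annually
Yearly total = $6,600.12 + $1,017.60 + $1,548.72 = $9,166.44
Per month = $9,166.44 / 12 = $763.87
Cushion = 1 × $763.87 = $763.87
Excess over cushion: $1,511.57 − $763.87 = $747.70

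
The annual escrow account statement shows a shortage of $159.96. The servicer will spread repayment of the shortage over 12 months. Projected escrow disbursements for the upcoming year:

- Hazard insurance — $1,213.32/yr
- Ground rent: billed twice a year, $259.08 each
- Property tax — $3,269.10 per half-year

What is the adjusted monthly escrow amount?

Hazard insurance — $1,213.32
Ground rent — $259.08 × 2 = $518.16
Property tax — $3,269.10 × 2 = $6,538.20
Yearly total = $1,213.32 + $518.16 + $6,538.20 = $8,269.68
Monthly escrow = $8,269.68 ÷ 12 = $689.14
Shortage spread = $159.96 ÷ 12 = $13.33/mo
Adjusted monthly = $689.14 + $13.33 = $702.47

$702.47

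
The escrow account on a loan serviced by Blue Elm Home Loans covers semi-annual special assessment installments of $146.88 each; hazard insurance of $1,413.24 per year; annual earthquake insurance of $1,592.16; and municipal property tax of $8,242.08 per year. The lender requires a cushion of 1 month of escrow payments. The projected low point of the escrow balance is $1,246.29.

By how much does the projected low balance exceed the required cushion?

$284.52

Special assessment: $146.88 × 2 = $293.76/yr
Hazard insurance: $1,413.24/yr
Earthquake insurance: $1,592.16/yr
Municipal property tax: $8,242.08/yr
Combined annual = $11,541.24
Monthly = $11,541.24 ÷ 12 = $961.77
Cushion = 1 × $961.77 = $961.77
Excess over cushion: $1,246.29 − $961.77 = $284.52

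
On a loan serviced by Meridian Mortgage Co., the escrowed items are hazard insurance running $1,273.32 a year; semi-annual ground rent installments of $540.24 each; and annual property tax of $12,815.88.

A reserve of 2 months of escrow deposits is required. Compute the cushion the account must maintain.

Hazard insurance — $1,273.32
Ground rent — $540.24 × 2 = $1,080.48
Property tax — $12,815.88
Yearly total = $15,169.68
Monthly escrow = $15,169.68 / 12 = $1,264.14
Required cushion = 2 × $1,264.14 = $2,528.28

$2,528.28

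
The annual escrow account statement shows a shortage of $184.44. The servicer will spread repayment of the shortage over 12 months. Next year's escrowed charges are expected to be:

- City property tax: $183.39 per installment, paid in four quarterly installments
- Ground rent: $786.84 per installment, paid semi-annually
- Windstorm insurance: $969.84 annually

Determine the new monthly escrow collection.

$288.46

City property tax: $183.39 × 4 = $733.56 annually
Ground rent: $786.84 × 2 = $1,573.68 annually
Windstorm insurance: $969.84 annually
Combined annual = $3,277.08
Base monthly escrow = $3,277.08 ÷ 12 = $273.09
Monthly shortage recovery: $184.44 ÷ 12 = $15.37
Adjusted monthly = $273.09 + $15.37 = $288.46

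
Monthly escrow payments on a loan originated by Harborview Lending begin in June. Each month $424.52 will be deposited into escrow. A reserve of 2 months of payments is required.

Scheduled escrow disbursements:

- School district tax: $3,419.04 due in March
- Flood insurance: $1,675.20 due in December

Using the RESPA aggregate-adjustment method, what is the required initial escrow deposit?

Cushion = 2 × $424.52 = $849.04
Trial balance (start $0, +$424.52 each month, − disbursements):
  Jun: +$424.52 → $424.52
  Jul: +$424.52 → $849.04
  Aug: +$424.52 → $1,273.56
  Sep: +$424.52 → $1,698.08
  Oct: +$424.52 → $2,122.60
  Nov: +$424.52 → $2,547.12
  Dec: +$424.52 − $1,675.20 → $1,296.44
  Jan: +$424.52 → $1,720.96
  Feb: +$424.52 → $2,145.48
  Mar: +$424.52 − $3,419.04 → -$849.04
  Apr: +$424.52 → -$424.52
  May: +$424.52 → $0.00
Lowest trial balance = -$849.04 (Mar)
Initial deposit = cushion − low point = $849.04 − (-$849.04) = $1,698.08

$1,698.08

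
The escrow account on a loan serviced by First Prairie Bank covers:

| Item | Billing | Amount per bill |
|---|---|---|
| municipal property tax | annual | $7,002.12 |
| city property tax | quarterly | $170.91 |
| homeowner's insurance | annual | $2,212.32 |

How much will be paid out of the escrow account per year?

Municipal property tax — $7,002.12/yr
City property tax — $170.91 × 4 = $683.64/yr
Homeowner's insurance — $2,212.32/yr
Total annual escrow = $9,898.08

$9,898.08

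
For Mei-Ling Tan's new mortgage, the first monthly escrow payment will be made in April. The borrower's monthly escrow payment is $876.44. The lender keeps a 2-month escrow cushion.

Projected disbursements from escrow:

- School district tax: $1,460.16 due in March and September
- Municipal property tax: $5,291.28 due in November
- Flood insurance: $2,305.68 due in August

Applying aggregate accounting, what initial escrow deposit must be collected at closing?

Cushion = 2 × $876.44 = $1,752.88
Trial balance (start $0, +$876.44 each month, − disbursements):
  Apr: +$876.44 → $876.44
  May: +$876.44 → $1,752.88
  Jun: +$876.44 → $2,629.32
  Jul: +$876.44 → $3,505.76
  Aug: +$876.44 − $2,305.68 → $2,076.52
  Sep: +$876.44 − $1,460.16 → $1,492.80
  Oct: +$876.44 → $2,369.24
  Nov: +$876.44 − $5,291.28 → -$2,045.60
  Dec: +$876.44 → -$1,169.16
  Jan: +$876.44 → -$292.72
  Feb: +$876.44 → $583.72
  Mar: +$876.44 − $1,460.16 → $0.00
Lowest trial balance = -$2,045.60 (Nov)
Initial deposit = cushion − low point = $1,752.88 − (-$2,045.60) = $3,798.48

$3,798.48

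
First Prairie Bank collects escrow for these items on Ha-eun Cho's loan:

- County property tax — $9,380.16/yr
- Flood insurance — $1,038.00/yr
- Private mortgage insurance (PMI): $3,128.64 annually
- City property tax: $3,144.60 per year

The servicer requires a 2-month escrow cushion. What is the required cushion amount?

$2,781.90

County property tax = $9,380.16 per year
Flood insurance = $1,038.00 per year
Private mortgage insurance (PMI) = $3,128.64 per year
City property tax = $3,144.60 per year
Total annual escrow = $9,380.16 + $1,038.00 + $3,128.64 + $3,144.60 = $16,691.40
Monthly = $16,691.40 ÷ 12 = $1,390.95
Required cushion = 2 × $1,390.95 = $2,781.90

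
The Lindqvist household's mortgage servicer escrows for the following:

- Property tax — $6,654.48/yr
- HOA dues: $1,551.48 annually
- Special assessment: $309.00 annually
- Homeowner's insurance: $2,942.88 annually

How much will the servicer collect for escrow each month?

$954.82

Property tax: $6,654.48 annually
HOA dues: $1,551.48 annually
Special assessment: $309.00 annually
Homeowner's insurance: $2,942.88 annually
Total annual escrow = $6,654.48 + $1,551.48 + $309.00 + $2,942.88 = $11,457.84
Monthly = $11,457.84 / 12 = $954.82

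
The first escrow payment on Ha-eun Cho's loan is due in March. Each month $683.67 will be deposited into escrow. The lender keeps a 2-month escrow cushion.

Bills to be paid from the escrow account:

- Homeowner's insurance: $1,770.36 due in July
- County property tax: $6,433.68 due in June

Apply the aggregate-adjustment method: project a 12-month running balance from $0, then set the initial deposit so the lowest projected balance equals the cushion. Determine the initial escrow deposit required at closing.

Cushion = 2 × $683.67 = $1,367.34
Trial balance (start $0, +$683.67 each month, − disbursements):
  Mar: +$683.67 → $683.67
  Apr: +$683.67 → $1,367.34
  May: +$683.67 → $2,051.01
  Jun: +$683.67 − $6,433.68 → -$3,699.00
  Jul: +$683.67 − $1,770.36 → -$4,785.69
  Aug: +$683.67 → -$4,102.02
  Sep: +$683.67 → -$3,418.35
  Oct: +$683.67 → -$2,734.68
  Nov: +$683.67 → -$2,051.01
  Dec: +$683.67 → -$1,367.34
  Jan: +$683.67 → -$683.67
  Feb: +$683.67 → $0.00
Lowest trial balance = -$4,785.69 (Jul)
Initial deposit = cushion − low point = $1,367.34 − (-$4,785.69) = $6,153.03

$6,153.03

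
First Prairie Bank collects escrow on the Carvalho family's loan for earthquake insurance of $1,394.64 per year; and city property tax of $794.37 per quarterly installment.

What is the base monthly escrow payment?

$381.01

Earthquake insurance: $1,394.64 per year
City property tax: $794.37 × 4 = $3,177.48 per year
Yearly total = $1,394.64 + $3,177.48 = $4,572.12
Base monthly escrow = $4,572.12 / 12 = $381.01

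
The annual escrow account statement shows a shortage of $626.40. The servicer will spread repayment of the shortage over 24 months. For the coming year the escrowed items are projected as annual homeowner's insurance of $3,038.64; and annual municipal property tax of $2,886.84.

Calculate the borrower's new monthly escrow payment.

Homeowner's insurance = $3,038.64
Municipal property tax = $2,886.84
Yearly total = $5,925.48
Base monthly escrow = $5,925.48 / 12 = $493.79
Shortage per month = $626.40 ÷ 24 = $26.10
Adjusted monthly = $493.79 + $26.10 = $519.89

$519.89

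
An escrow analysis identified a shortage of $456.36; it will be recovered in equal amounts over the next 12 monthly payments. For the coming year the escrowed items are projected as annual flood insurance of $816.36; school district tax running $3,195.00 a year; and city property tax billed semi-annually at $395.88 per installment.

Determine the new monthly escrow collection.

$438.29

Flood insurance: $816.36 per year
School district tax: $3,195.00 per year
City property tax: $395.88 × 2 = $791.76 per year
Total annual escrow = $4,803.12
Monthly = $4,803.12 ÷ 12 = $400.26
Monthly shortage recovery: $456.36 / 12 = $38.03
Adjusted monthly = $400.26 + $38.03 = $438.29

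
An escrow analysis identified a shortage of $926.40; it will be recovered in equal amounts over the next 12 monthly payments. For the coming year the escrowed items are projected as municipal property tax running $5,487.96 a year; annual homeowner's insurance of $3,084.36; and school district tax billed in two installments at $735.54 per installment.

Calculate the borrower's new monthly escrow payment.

$914.15

Municipal property tax — $5,487.96 annually
Homeowner's insurance — $3,084.36 annually
School district tax — $735.54 × 2 = $1,471.08 annually
Combined annual = $10,043.40
Base monthly escrow = $10,043.40 ÷ 12 = $836.95
Shortage spread = $926.40 / 12 = $77.20/mo
Adjusted monthly = $836.95 + $77.20 = $914.15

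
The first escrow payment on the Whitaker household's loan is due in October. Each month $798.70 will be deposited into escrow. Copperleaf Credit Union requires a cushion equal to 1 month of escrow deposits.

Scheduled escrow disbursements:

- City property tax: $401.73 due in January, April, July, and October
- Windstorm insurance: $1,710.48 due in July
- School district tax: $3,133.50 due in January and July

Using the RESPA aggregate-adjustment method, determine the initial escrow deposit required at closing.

Cushion = 1 × $798.70 = $798.70
Trial balance (start $0, +$798.70 each month, − disbursements):
  Oct: +$798.70 − $401.73 → $396.97
  Nov: +$798.70 → $1,195.67
  Dec: +$798.70 → $1,994.37
  Jan: +$798.70 − $3,535.23 → -$742.16
  Feb: +$798.70 → $56.54
  Mar: +$798.70 → $855.24
  Apr: +$798.70 − $401.73 → $1,252.21
  May: +$798.70 → $2,050.91
  Jun: +$798.70 → $2,849.61
  Jul: +$798.70 − $5,245.71 → -$1,597.40
  Aug: +$798.70 → -$798.70
  Sep: +$798.70 → $0.00
Lowest trial balance = -$1,597.40 (Jul)
Initial deposit = cushion − low point = $798.70 − (-$1,597.40) = $2,396.10

$2,396.10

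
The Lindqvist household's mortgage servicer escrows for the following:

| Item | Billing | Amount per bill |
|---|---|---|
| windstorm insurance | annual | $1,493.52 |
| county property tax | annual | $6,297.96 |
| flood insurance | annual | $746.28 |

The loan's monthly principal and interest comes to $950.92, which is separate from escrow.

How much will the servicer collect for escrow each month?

Windstorm insurance: $1,493.52 annually
County property tax: $6,297.96 annually
Flood insurance: $746.28 annually
Yearly total = $1,493.52 + $6,297.96 + $746.28 = $8,537.76
Monthly = $8,537.76 / 12 = $711.48

$711.48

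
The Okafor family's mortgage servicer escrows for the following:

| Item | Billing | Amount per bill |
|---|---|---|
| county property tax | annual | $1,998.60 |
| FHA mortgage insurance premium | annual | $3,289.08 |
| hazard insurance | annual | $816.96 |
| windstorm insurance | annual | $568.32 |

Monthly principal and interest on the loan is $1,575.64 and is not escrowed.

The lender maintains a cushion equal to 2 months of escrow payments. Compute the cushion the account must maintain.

County property tax: $1,998.60/yr
FHA mortgage insurance premium: $3,289.08/yr
Hazard insurance: $816.96/yr
Windstorm insurance: $568.32/yr
Combined annual = $1,998.60 + $3,289.08 + $816.96 + $568.32 = $6,672.96
Base monthly escrow = $6,672.96 / 12 = $556.08
Cushion = 2 × $556.08 = $1,112.16

$1,112.16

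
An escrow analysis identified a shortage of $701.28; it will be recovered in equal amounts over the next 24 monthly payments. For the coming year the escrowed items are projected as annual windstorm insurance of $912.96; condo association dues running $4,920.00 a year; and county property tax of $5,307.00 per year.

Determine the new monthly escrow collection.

$957.55

Windstorm insurance = $912.96 annually
Condo association dues = $4,920.00 annually
County property tax = $5,307.00 annually
Combined annual = $11,139.96
Monthly = $11,139.96 / 12 = $928.33
Shortage per month = $701.28 ÷ 24 = $29.22
New monthly escrow = $928.33 + $29.22 = $957.55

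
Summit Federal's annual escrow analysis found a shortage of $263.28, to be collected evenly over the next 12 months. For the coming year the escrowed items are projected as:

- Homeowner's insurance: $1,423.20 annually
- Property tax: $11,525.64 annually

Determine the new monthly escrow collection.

Homeowner's insurance = $1,423.20 annually
Property tax = $11,525.64 annually
Yearly total = $1,423.20 + $11,525.64 = $12,948.84
Monthly escrow = $12,948.84 / 12 = $1,079.07
Shortage per month = $263.28 / 12 = $21.94
Adjusted monthly = $1,079.07 + $21.94 = $1,101.01

$1,101.01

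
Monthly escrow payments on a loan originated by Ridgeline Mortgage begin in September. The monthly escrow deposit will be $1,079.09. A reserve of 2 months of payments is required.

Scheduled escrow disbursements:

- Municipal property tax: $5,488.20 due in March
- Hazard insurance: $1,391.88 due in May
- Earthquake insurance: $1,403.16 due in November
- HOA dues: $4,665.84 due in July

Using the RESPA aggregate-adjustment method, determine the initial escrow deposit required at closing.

$3,237.27

Cushion = 2 × $1,079.09 = $2,158.18
Trial balance (start $0, +$1,079.09 each month, − disbursements):
  Sep: +$1,079.09 → $1,079.09
  Oct: +$1,079.09 → $2,158.18
  Nov: +$1,079.09 − $1,403.16 → $1,834.11
  Dec: +$1,079.09 → $2,913.20
  Jan: +$1,079.09 → $3,992.29
  Feb: +$1,079.09 → $5,071.38
  Mar: +$1,079.09 − $5,488.20 → $662.27
  Apr: +$1,079.09 → $1,741.36
  May: +$1,079.09 − $1,391.88 → $1,428.57
  Jun: +$1,079.09 → $2,507.66
  Jul: +$1,079.09 − $4,665.84 → -$1,079.09
  Aug: +$1,079.09 → $0.00
Lowest trial balance = -$1,079.09 (Jul)
Initial deposit = cushion − low point = $2,158.18 − (-$1,079.09) = $3,237.27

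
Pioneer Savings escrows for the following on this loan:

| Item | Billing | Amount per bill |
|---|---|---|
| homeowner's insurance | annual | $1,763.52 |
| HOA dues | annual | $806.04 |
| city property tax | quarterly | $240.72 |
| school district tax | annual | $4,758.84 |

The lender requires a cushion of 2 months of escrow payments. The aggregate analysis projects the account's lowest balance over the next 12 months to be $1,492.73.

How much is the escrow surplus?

$110.85

Homeowner's insurance — $1,763.52
HOA dues — $806.04
City property tax — $240.72 × 4 = $962.88
School district tax — $4,758.84
Total per year = $1,763.52 + $806.04 + $962.88 + $4,758.84 = $8,291.28
Monthly = $8,291.28 / 12 = $690.94
Cushion = 2 × $690.94 = $1,381.88
Excess over cushion: $1,492.73 − $1,381.88 = $110.85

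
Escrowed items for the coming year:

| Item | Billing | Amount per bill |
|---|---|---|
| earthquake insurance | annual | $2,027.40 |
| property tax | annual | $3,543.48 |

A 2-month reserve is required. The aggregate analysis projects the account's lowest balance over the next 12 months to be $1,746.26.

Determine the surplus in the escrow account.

$817.78

Earthquake insurance: $2,027.40/yr
Property tax: $3,543.48/yr
Annual escrow total = $2,027.40 + $3,543.48 = $5,570.88
Per month = $5,570.88 / 12 = $464.24
Cushion = 2 × $464.24 = $928.48
Excess over cushion: $1,746.26 − $928.48 = $817.78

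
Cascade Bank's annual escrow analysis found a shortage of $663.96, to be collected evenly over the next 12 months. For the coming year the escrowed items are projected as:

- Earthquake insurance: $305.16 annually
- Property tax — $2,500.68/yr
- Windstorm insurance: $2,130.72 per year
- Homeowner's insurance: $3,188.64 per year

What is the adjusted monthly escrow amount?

$732.43

Earthquake insurance: $305.16
Property tax: $2,500.68
Windstorm insurance: $2,130.72
Homeowner's insurance: $3,188.64
Annual escrow total = $8,125.20
Monthly escrow = $8,125.20 / 12 = $677.10
Shortage spread = $663.96 ÷ 12 = $55.33/mo
New monthly escrow = $677.10 + $55.33 = $732.43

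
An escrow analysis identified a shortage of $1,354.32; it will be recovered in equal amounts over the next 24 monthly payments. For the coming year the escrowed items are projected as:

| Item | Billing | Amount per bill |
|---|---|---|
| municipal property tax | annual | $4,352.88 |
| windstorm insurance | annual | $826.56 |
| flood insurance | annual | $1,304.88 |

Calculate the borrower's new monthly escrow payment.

$596.79

Municipal property tax: $4,352.88 per year
Windstorm insurance: $826.56 per year
Flood insurance: $1,304.88 per year
Total annual escrow = $6,484.32
Monthly escrow = $6,484.32 / 12 = $540.36
Shortage per month = $1,354.32 / 24 = $56.43
Adjusted monthly = $540.36 + $56.43 = $596.79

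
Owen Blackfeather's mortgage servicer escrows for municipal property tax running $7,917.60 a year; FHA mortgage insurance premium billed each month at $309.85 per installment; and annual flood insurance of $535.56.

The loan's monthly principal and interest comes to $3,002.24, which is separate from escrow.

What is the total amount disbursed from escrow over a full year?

$12,171.36

Municipal property tax — $7,917.60/yr
FHA mortgage insurance premium — $309.85 × 12 = $3,718.20/yr
Flood insurance — $535.56/yr
Total annual escrow = $12,171.36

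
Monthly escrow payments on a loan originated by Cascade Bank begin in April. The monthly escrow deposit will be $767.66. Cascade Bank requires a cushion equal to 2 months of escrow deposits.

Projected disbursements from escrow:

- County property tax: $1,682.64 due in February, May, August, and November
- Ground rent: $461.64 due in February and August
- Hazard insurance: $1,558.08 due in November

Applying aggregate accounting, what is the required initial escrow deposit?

Cushion = 2 × $767.66 = $1,535.32
Trial balance (start $0, +$767.66 each month, − disbursements):
  Apr: +$767.66 → $767.66
  May: +$767.66 − $1,682.64 → -$147.32
  Jun: +$767.66 → $620.34
  Jul: +$767.66 → $1,388.00
  Aug: +$767.66 − $2,144.28 → $11.38
  Sep: +$767.66 → $779.04
  Oct: +$767.66 → $1,546.70
  Nov: +$767.66 − $3,240.72 → -$926.36
  Dec: +$767.66 → -$158.70
  Jan: +$767.66 → $608.96
  Feb: +$767.66 − $2,144.28 → -$767.66
  Mar: +$767.66 → $0.00
Lowest trial balance = -$926.36 (Nov)
Initial deposit = cushion − low point = $1,535.32 − (-$926.36) = $2,461.68

$2,461.68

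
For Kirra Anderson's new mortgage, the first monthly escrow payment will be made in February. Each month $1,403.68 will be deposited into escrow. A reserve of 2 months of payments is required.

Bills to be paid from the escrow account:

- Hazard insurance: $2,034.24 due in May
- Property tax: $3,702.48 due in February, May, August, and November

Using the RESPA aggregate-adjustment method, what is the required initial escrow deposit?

$6,631.84

Cushion = 2 × $1,403.68 = $2,807.36
Trial balance (start $0, +$1,403.68 each month, − disbursements):
  Feb: +$1,403.68 − $3,702.48 → -$2,298.80
  Mar: +$1,403.68 → -$895.12
  Apr: +$1,403.68 → $508.56
  May: +$1,403.68 − $5,736.72 → -$3,824.48
  Jun: +$1,403.68 → -$2,420.80
  Jul: +$1,403.68 → -$1,017.12
  Aug: +$1,403.68 − $3,702.48 → -$3,315.92
  Sep: +$1,403.68 → -$1,912.24
  Oct: +$1,403.68 → -$508.56
  Nov: +$1,403.68 − $3,702.48 → -$2,807.36
  Dec: +$1,403.68 → -$1,403.68
  Jan: +$1,403.68 → $0.00
Lowest trial balance = -$3,824.48 (May)
Initial deposit = cushion − low point = $2,807.36 − (-$3,824.48) = $6,631.84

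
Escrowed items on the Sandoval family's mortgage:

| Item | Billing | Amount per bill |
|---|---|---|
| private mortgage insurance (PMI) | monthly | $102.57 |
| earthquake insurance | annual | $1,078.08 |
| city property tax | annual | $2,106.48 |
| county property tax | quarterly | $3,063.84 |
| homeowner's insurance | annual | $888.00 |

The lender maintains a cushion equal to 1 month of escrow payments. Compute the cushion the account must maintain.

Private mortgage insurance (PMI) = $102.57 × 12 = $1,230.84 annually
Earthquake insurance = $1,078.08 annually
City property tax = $2,106.48 annually
County property tax = $3,063.84 × 4 = $12,255.36 annually
Homeowner's insurance = $888.00 annually
Annual escrow total = $1,230.84 + $1,078.08 + $2,106.48 + $12,255.36 + $888.00 = $17,558.76
Base monthly escrow = $17,558.76 / 12 = $1,463.23
Reserve = 1 × $1,463.23 = $1,463.23

$1,463.23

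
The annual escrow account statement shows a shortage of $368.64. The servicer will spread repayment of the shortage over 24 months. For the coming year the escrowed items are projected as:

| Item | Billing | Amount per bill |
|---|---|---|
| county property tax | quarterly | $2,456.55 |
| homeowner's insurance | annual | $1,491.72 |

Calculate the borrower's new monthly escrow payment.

$958.52

County property tax: $2,456.55 × 4 = $9,826.20
Homeowner's insurance: $1,491.72
Total annual escrow = $9,826.20 + $1,491.72 = $11,317.92
Monthly = $11,317.92 ÷ 12 = $943.16
Monthly shortage recovery: $368.64 / 24 = $15.36
New monthly escrow = $943.16 + $15.36 = $958.52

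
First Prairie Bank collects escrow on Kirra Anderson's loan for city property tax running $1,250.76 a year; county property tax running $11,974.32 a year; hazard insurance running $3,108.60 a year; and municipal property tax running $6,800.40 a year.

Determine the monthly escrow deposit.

City property tax = $1,250.76
County property tax = $11,974.32
Hazard insurance = $3,108.60
Municipal property tax = $6,800.40
Annual escrow total = $1,250.76 + $11,974.32 + $3,108.60 + $6,800.40 = $23,134.08
Per month = $23,134.08 ÷ 12 = $1,927.84

$1,927.84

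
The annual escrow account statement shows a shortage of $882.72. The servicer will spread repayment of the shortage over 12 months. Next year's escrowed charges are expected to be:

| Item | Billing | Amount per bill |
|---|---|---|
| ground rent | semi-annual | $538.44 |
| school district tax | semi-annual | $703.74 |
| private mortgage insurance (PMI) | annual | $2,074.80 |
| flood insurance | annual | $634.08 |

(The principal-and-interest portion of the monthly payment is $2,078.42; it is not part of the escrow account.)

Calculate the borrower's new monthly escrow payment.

$506.33

Ground rent = $538.44 × 2 = $1,076.88
School district tax = $703.74 × 2 = $1,407.48
Private mortgage insurance (PMI) = $2,074.80
Flood insurance = $634.08
Yearly total = $1,076.88 + $1,407.48 + $2,074.80 + $634.08 = $5,193.24
Base monthly escrow = $5,193.24 / 12 = $432.77
Monthly shortage recovery: $882.72 / 12 = $73.56
Adjusted monthly = $432.77 + $73.56 = $506.33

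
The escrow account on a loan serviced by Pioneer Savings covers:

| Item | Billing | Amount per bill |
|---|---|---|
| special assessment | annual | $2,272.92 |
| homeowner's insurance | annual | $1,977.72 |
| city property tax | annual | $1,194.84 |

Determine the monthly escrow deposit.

$453.79

Special assessment = $2,272.92 annually
Homeowner's insurance = $1,977.72 annually
City property tax = $1,194.84 annually
Total annual escrow = $2,272.92 + $1,977.72 + $1,194.84 = $5,445.48
Monthly = $5,445.48 ÷ 12 = $453.79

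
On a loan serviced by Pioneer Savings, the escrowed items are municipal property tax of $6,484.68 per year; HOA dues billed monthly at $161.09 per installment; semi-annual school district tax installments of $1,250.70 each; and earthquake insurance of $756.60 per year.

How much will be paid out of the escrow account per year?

$11,675.76

Municipal property tax: $6,484.68/yr
HOA dues: $161.09 × 12 = $1,933.08/yr
School district tax: $1,250.70 × 2 = $2,501.40/yr
Earthquake insurance: $756.60/yr
Total annual escrow = $11,675.76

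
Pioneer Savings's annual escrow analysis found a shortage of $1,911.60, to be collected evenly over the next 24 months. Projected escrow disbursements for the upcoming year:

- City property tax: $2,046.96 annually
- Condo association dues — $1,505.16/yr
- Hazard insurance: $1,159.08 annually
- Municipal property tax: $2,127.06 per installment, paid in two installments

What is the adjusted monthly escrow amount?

City property tax — $2,046.96 per year
Condo association dues — $1,505.16 per year
Hazard insurance — $1,159.08 per year
Municipal property tax — $2,127.06 × 2 = $4,254.12 per year
Yearly total = $2,046.96 + $1,505.16 + $1,159.08 + $4,254.12 = $8,965.32
Per month = $8,965.32 ÷ 12 = $747.11
Shortage spread = $1,911.60 / 24 = $79.65/mo
New monthly escrow = $747.11 + $79.65 = $826.76

$826.76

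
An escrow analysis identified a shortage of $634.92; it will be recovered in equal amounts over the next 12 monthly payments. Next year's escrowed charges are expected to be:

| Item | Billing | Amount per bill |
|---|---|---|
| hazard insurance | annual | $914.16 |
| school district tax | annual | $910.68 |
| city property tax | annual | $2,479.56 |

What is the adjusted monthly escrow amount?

$411.61

Hazard insurance — $914.16/yr
School district tax — $910.68/yr
City property tax — $2,479.56/yr
Yearly total = $914.16 + $910.68 + $2,479.56 = $4,304.40
Monthly = $4,304.40 ÷ 12 = $358.70
Shortage spread = $634.92 / 12 = $52.91/mo
New monthly escrow = $358.70 + $52.91 = $411.61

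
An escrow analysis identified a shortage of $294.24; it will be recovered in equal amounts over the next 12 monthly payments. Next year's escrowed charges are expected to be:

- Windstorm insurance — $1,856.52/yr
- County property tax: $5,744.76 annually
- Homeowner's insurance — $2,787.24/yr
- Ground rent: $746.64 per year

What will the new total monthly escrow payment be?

$952.45

Windstorm insurance: $1,856.52/yr
County property tax: $5,744.76/yr
Homeowner's insurance: $2,787.24/yr
Ground rent: $746.64/yr
Annual escrow total = $1,856.52 + $5,744.76 + $2,787.24 + $746.64 = $11,135.16
Per month = $11,135.16 / 12 = $927.93
Shortage per month = $294.24 / 12 = $24.52
Adjusted monthly = $927.93 + $24.52 = $952.45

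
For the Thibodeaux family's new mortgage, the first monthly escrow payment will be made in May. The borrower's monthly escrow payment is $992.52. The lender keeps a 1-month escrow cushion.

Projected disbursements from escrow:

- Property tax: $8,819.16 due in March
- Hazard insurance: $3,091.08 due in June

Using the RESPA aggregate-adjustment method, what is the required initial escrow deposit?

Cushion = 1 × $992.52 = $992.52
Trial balance (start $0, +$992.52 each month, − disbursements):
  May: +$992.52 → $992.52
  Jun: +$992.52 − $3,091.08 → -$1,106.04
  Jul: +$992.52 → -$113.52
  Aug: +$992.52 → $879.00
  Sep: +$992.52 → $1,871.52
  Oct: +$992.52 → $2,864.04
  Nov: +$992.52 → $3,856.56
  Dec: +$992.52 → $4,849.08
  Jan: +$992.52 → $5,841.60
  Feb: +$992.52 → $6,834.12
  Mar: +$992.52 − $8,819.16 → -$992.52
  Apr: +$992.52 → $0.00
Lowest trial balance = -$1,106.04 (Jun)
Initial deposit = cushion − low point = $992.52 − (-$1,106.04) = $2,098.56

$2,098.56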